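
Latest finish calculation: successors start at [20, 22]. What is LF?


LF = min of all successor start times
Successors start at: [20, 22]
LF = min(20, 22)
= 20


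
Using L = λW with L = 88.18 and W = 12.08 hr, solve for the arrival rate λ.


Little's law: L = λW → λ = L / W
= 88.18 / 12.08
= 7.30 per hour


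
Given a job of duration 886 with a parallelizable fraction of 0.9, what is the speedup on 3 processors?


Amdahl's law: T_p = T × ((1-p) + p/N)
= 886 × ((1-0.9) + 0.9/3)
= 886 × (0.10 + 0.3000)
= 886 × 0.4000
= 354.40
Speedup = 886/354.40
= 2.50×


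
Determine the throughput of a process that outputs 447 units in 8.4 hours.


Throughput = units / time
= 447 / 8.4
= 53.2 units/hour


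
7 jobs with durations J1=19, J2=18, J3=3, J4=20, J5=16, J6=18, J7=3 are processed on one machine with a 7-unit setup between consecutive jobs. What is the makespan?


Makespan = Σ processing + (n-1) × setup
= (19 + 18 + 3 + 20 + 16 + 18 + 3) + (7-1)×7
= 97 + 42
= 139 time units


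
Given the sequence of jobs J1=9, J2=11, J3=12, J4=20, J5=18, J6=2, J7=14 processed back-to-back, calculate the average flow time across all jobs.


Completion times:
  J1: completes at 9
  J2: completes at 20
  J3: completes at 32
  J4: completes at 52
  J5: completes at 70
  J6: completes at 72
  J7: completes at 86
Sum = 341
Average = 341/7
= 48.71


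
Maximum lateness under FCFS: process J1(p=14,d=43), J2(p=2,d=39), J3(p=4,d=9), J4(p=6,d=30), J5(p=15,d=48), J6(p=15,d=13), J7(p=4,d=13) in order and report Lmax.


Lateness per job (L = C - d):
  J1: C=14, d=43, L=-29
  J2: C=16, d=39, L=-23
  J3: C=20, d=9, L=11
  J4: C=26, d=30, L=-4
  J5: C=41, d=48, L=-7
  J6: C=56, d=13, L=43
  J7: C=60, d=13, L=47
Lmax = max(-29, -23, 11, -4, -7, 43, 47)
= 47


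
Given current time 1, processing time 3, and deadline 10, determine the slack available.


Slack = due - current_time - processing
= 10 - 1 - 3
= 6


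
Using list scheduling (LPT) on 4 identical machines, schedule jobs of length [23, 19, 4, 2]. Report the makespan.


Jobs (LPT sorted): [23, 19, 4, 2]
Machines: 4
  J=23 → Machine 1 (load: 0+23=23)
  J=19 → Machine 2 (load: 0+19=19)
  J=4 → Machine 3 (load: 0+4=4)
  J=2 → Machine 4 (load: 0+2=2)
Machine loads: [23, 19, 4, 2]
Makespan = max = 23 time units


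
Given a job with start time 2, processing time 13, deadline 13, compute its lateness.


Completion = 2 + 13 = 15
Lateness = C - d = 15 - 13
= 2


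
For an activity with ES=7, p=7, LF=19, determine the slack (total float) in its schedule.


EF = ES + duration = 7 + 7 = 14
LS = LF - duration = 19 - 7 = 12
Total Float = LF - EF = 19 - 14
(or LS - ES = 12 - 7)
= 5


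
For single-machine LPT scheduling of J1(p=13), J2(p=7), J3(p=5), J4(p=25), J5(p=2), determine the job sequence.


LPT: sort by longest processing time first
  J4: p=25
  J1: p=13
  J2: p=7
  J3: p=5
  J5: p=2
Order: J4 → J1 → J2 → J3 → J5


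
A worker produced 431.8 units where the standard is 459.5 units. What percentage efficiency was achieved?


Efficiency = (actual / standard) × 100
= (431.8 / 459.5) × 100
= 94.0%


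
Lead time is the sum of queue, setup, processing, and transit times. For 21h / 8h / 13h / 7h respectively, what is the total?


Lead time = queue + setup + processing + transit
= 21 + 8 + 13 + 7
= 49 hours


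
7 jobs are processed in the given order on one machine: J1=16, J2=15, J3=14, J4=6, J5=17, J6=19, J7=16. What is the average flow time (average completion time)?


Completion times:
  J1: completes at 16
  J2: completes at 31
  J3: completes at 45
  J4: completes at 51
  J5: completes at 68
  J6: completes at 87
  J7: completes at 103
Sum = 401
Average = 401/7
= 57.29


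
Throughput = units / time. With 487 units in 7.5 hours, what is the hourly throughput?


Throughput = units / time
= 487 / 7.5
= 64.9 units/hour


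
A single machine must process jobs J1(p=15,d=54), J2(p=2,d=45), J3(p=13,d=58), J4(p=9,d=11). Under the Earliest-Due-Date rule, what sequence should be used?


EDD: sort by earliest due date
  J4: d=11, p=9
  J2: d=45, p=2
  J1: d=54, p=15
  J3: d=58, p=13
Order: J4 → J2 → J1 → J3


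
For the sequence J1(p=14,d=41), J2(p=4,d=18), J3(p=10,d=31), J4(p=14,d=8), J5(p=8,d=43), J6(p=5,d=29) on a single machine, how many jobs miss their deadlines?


Completion vs due date:
  J1: C=14, d=41 → on time
  J2: C=18, d=18 → on time
  J3: C=28, d=31 → on time
  J4: C=42, d=8 → TARDY
  J5: C=50, d=43 → TARDY
  J6: C=55, d=29 → TARDY
Tardy jobs: J4, J5, J6
Count = 3


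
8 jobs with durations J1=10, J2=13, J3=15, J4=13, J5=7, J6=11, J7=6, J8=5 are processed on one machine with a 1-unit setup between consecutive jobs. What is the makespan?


Makespan = Σ processing + (n-1) × setup
= (10 + 13 + 15 + 13 + 7 + 11 + 6 + 5) + (8-1)×1
= 80 + 7
= 87 time units


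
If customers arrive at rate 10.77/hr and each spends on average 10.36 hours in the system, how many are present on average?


Little's law: L = λ × W
= 10.77 × 10.36
= 111.58


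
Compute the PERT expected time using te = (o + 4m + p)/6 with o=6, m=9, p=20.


te = (o + 4m + p) / 6
= (6 + 4×9 + 20) / 6
= (6 + 36 + 20) / 6
= 62 / 6
= 10.33


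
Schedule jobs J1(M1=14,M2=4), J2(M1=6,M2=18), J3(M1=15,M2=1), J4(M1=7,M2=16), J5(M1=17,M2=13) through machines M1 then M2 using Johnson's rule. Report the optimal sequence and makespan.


Johnson's rule:
Group 1 (M1≤M2, sort by M1): ['J2', 'J4']
Group 2 (M1>M2, sort desc M2): ['J5', 'J1', 'J3']
Sequence: J2 → J4 → J5 → J1 → J3
Makespan calculation:
  J2: M1 done=6, M2 done=24
  J4: M1 done=13, M2 done=40
  J5: M1 done=30, M2 done=53
  J1: M1 done=44, M2 done=57
  J3: M1 done=59, M2 done=60
= Sequence: J2 → J4 → J5 → J1 → J3, Makespan: 60


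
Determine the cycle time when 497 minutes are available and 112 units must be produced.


Cycle time = available time / demand
= 497 / 112
= 4.44 min/unit


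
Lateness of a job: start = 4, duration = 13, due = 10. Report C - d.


Completion = 4 + 13 = 17
Lateness = C - d = 17 - 10
= 7


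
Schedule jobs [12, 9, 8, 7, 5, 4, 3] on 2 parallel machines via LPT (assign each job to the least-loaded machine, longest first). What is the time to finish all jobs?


Jobs (LPT sorted): [12, 9, 8, 7, 5, 4, 3]
Machines: 2
  J=12 → Machine 1 (load: 0+12=12)
  J=9 → Machine 2 (load: 0+9=9)
  J=8 → Machine 2 (load: 9+8=17)
  J=7 → Machine 1 (load: 12+7=19)
  J=5 → Machine 2 (load: 17+5=22)
  J=4 → Machine 1 (load: 19+4=23)
  J=3 → Machine 2 (load: 22+3=25)
Machine loads: [23, 25]
Makespan = max = 25 time units


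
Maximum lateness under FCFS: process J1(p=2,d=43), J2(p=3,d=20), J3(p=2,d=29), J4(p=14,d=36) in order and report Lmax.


Lateness per job (L = C - d):
  J1: C=2, d=43, L=-41
  J2: C=5, d=20, L=-15
  J3: C=7, d=29, L=-22
  J4: C=21, d=36, L=-15
Lmax = max(-41, -15, -22, -15)
= -15


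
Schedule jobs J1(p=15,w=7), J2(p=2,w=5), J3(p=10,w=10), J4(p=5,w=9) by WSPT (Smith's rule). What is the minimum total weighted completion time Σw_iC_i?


WSPT order (by p/w): J2 → J4 → J3 → J1
  J2: C=2, w·C=5×2=10
  J4: C=7, w·C=9×7=63
  J3: C=17, w·C=10×17=170
  J1: C=32, w·C=7×32=224
Σ w·C = 467
= 467


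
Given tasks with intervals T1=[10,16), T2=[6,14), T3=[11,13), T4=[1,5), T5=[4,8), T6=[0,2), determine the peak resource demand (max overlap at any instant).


Check each time point for overlaps:
  t=11: 3 tasks active (T1, T2, T3)
Max concurrent = 3


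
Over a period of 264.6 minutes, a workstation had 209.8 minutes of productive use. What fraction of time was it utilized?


Utilization = busy / total × 100
= 209.8 / 264.6 × 100
= 79.3%


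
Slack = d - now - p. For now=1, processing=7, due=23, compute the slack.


Slack = due - current_time - processing
= 23 - 1 - 7
= 15


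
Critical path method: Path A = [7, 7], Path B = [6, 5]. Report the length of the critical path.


Path A: 7 + 7 = 14
Path B: 6 + 5 = 11
Critical path = longest = max(14, 11)
= 14 (Path A)


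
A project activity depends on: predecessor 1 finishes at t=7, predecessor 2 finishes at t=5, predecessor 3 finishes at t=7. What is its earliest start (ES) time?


ES = max of all predecessor completion times
Predecessors: [7, 5, 7]
ES = max(7, 5, 7)
= 7


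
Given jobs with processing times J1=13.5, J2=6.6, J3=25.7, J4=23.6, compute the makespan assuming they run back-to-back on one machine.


Sequential makespan: sum all processing times
= 13.5 + 6.6 + 25.7 + 23.6
= 69.4 time units


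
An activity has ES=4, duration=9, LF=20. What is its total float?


EF = ES + duration = 4 + 9 = 13
LS = LF - duration = 20 - 9 = 11
Total Float = LF - EF = 20 - 13
(or LS - ES = 11 - 4)
= 7


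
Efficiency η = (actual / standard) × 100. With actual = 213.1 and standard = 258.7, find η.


Efficiency = (actual / standard) × 100
= (213.1 / 258.7) × 100
= 82.4%


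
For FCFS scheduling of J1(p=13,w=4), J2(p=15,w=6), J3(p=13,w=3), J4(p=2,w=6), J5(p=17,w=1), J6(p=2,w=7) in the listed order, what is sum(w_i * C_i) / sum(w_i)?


Completion times:
  J1: C=13, w×C=4×13=52
  J2: C=28, w×C=6×28=168
  J3: C=41, w×C=3×41=123
  J4: C=43, w×C=6×43=258
  J5: C=60, w×C=1×60=60
  J6: C=62, w×C=7×62=434
Sum w×C = 1095
Sum w = 27
Weighted avg = 1095/27
= 40.56


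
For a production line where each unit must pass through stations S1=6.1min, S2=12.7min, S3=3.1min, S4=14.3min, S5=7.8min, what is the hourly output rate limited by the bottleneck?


Bottleneck = longest station time
Station times: [6.1, 12.7, 3.1, 14.3, 7.8]
Max = 14.3 min
Rate = 60 / 14.3
= 4.20 units/hour (bottleneck: 14.3min)


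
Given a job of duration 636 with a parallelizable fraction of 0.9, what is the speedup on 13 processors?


Amdahl's law: T_p = T × ((1-p) + p/N)
= 636 × ((1-0.9) + 0.9/13)
= 636 × (0.10 + 0.0692)
= 636 × 0.1692
= 107.63
Speedup = 636/107.63
= 5.91×


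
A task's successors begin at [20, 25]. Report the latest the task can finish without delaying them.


LF = min of all successor start times
Successors start at: [20, 25]
LF = min(20, 25)
= 20


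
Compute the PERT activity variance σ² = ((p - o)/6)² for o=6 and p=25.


σ² = ((p - o) / 6)² = (p - o)² / 36
= (25 - 6)² / 36
= 19² / 36
= 361 / 36
= 10.0278


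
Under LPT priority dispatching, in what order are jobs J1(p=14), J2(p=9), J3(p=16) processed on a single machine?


LPT: sort by longest processing time first
  J3: p=16
  J1: p=14
  J2: p=9
Order: J3 → J1 → J2


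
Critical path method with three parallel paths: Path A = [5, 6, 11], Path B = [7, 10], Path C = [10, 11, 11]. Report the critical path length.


Path A: 5 + 6 + 11 = 22
Path B: 7 + 10 = 17
Path C: 10 + 11 + 11 = 32
Critical path = longest = max(22, 17, 32)
= 32 (Path C)


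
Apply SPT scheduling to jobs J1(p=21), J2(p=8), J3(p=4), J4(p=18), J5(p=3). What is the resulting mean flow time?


SPT order: J5 → J3 → J2 → J4 → J1
Completion times:
  J5: C=3
  J3: C=7
  J2: C=15
  J4: C=33
  J1: C=54
Sum = 112, n = 5
Mean flow = 112/5
= 22.40


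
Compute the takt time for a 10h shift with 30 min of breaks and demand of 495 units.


Available = 10×60 - 30 = 570 min
Takt time = 570 / 495
= 1.15 min/unit


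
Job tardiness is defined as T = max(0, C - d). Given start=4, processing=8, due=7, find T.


Completion = start + processing = 4 + 8 = 12
Tardiness = max(0, C - d) = max(0, 12 - 7)
= max(0, 5)
= 5


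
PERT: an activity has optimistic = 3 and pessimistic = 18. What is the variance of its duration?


σ² = ((p - o) / 6)² = (p - o)² / 36
= (18 - 3)² / 36
= 15² / 36
= 225 / 36
= 6.2500


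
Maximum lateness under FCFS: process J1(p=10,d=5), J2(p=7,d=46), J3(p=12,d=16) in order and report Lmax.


Lateness per job (L = C - d):
  J1: C=10, d=5, L=5
  J2: C=17, d=46, L=-29
  J3: C=29, d=16, L=13
Lmax = max(5, -29, 13)
= 13


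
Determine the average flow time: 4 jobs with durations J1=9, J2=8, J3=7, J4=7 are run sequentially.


Completion times:
  J1: completes at 9
  J2: completes at 17
  J3: completes at 24
  J4: completes at 31
Sum = 81
Average = 81/4
= 20.25


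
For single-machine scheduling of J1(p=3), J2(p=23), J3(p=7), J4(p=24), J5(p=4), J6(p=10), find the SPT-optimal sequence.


SPT: sort by shortest processing time
  J1: p=3
  J5: p=4
  J3: p=7
  J6: p=10
  J2: p=23
  J4: p=24
Order: J1 → J5 → J3 → J6 → J2 → J4


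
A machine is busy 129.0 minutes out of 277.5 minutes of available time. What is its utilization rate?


Utilization = busy / total × 100
= 129.0 / 277.5 × 100
= 46.5%


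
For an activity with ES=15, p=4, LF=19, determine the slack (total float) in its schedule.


EF = ES + duration = 15 + 4 = 19
LS = LF - duration = 19 - 4 = 15
Total Float = LF - EF = 19 - 19
(or LS - ES = 15 - 15)
= 0


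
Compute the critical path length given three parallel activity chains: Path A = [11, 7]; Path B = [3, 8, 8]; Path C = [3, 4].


Path A: 11 + 7 = 18
Path B: 3 + 8 + 8 = 19
Path C: 3 + 4 = 7
Critical path = longest = max(18, 19, 7)
= 19 (Path B)


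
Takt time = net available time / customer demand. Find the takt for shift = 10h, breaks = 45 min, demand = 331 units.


Available = 10×60 - 45 = 555 min
Takt time = 555 / 331
= 1.68 min/unit


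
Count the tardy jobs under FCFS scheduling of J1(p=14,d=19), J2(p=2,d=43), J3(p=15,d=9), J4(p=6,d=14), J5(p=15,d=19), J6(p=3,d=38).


Completion vs due date:
  J1: C=14, d=19 → on time
  J2: C=16, d=43 → on time
  J3: C=31, d=9 → TARDY
  J4: C=37, d=14 → TARDY
  J5: C=52, d=19 → TARDY
  J6: C=55, d=38 → TARDY
Tardy jobs: J3, J4, J5, J6
Count = 4


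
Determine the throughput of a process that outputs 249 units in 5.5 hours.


Throughput = units / time
= 249 / 5.5
= 45.3 units/hour


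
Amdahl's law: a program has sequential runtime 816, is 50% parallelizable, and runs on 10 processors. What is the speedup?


Amdahl's law: T_p = T × ((1-p) + p/N)
= 816 × ((1-0.5) + 0.5/10)
= 816 × (0.50 + 0.0500)
= 816 × 0.5500
= 448.80
Speedup = 816/448.80
= 1.82×


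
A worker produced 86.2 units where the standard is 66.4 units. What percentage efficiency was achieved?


Efficiency = (actual / standard) × 100
= (86.2 / 66.4) × 100
= 129.8%


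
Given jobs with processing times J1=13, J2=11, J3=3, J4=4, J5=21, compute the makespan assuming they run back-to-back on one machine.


Sequential makespan: sum all processing times
= 13 + 11 + 3 + 4 + 21
= 52 time units


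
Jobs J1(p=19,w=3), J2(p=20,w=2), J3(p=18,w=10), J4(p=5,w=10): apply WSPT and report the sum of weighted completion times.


WSPT order (by p/w): J4 → J3 → J1 → J2
  J4: C=5, w·C=10×5=50
  J3: C=23, w·C=10×23=230
  J1: C=42, w·C=3×42=126
  J2: C=62, w·C=2×62=124
Σ w·C = 530
= 530


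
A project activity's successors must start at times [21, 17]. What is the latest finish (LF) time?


LF = min of all successor start times
Successors start at: [21, 17]
LF = min(21, 17)
= 17


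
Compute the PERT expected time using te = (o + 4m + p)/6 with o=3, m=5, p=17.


te = (o + 4m + p) / 6
= (3 + 4×5 + 17) / 6
= (3 + 20 + 17) / 6
= 40 / 6
= 6.67


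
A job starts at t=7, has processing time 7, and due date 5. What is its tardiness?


Completion = start + processing = 7 + 7 = 14
Tardiness = max(0, C - d) = max(0, 14 - 5)
= max(0, 9)
= 9


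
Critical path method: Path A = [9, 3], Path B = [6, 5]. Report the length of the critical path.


Path A: 9 + 3 = 12
Path B: 6 + 5 = 11
Critical path = longest = max(12, 11)
= 12 (Path A)


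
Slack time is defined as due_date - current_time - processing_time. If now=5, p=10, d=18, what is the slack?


Slack = due - current_time - processing
= 18 - 5 - 10
= 3


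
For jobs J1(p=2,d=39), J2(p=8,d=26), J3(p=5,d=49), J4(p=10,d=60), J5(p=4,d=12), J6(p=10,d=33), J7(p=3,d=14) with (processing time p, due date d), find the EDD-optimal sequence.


EDD: sort by earliest due date
  J5: d=12, p=4
  J7: d=14, p=3
  J2: d=26, p=8
  J6: d=33, p=10
  J1: d=39, p=2
  J3: d=49, p=5
  J4: d=60, p=10
Order: J5 → J7 → J2 → J6 → J1 → J3 → J4


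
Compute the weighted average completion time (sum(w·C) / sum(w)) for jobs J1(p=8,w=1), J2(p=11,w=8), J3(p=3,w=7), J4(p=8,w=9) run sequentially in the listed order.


Completion times:
  J1: C=8, w×C=1×8=8
  J2: C=19, w×C=8×19=152
  J3: C=22, w×C=7×22=154
  J4: C=30, w×C=9×30=270
Sum w×C = 584
Sum w = 25
Weighted avg = 584/25
= 23.36


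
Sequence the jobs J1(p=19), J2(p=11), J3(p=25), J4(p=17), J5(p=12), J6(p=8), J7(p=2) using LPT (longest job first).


LPT: sort by longest processing time first
  J3: p=25
  J1: p=19
  J4: p=17
  J5: p=12
  J2: p=11
  J6: p=8
  J7: p=2
Order: J3 → J1 → J4 → J5 → J2 → J6 → J7


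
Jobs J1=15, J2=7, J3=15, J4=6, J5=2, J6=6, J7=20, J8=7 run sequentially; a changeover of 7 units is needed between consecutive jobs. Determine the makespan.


Makespan = Σ processing + (n-1) × setup
= (15 + 7 + 15 + 6 + 2 + 6 + 20 + 7) + (8-1)×7
= 78 + 49
= 127 time units


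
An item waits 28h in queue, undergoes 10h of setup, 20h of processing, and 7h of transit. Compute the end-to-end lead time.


Lead time = queue + setup + processing + transit
= 28 + 10 + 20 + 7
= 65 hours


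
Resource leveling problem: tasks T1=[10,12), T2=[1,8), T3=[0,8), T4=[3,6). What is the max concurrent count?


Check each time point for overlaps:
  t=3: 3 tasks active (T2, T3, T4)
Max concurrent = 3


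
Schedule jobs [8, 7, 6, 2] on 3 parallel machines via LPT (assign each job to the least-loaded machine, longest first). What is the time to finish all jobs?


Jobs (LPT sorted): [8, 7, 6, 2]
Machines: 3
  J=8 → Machine 1 (load: 0+8=8)
  J=7 → Machine 2 (load: 0+7=7)
  J=6 → Machine 3 (load: 0+6=6)
  J=2 → Machine 3 (load: 6+2=8)
Machine loads: [8, 7, 8]
Makespan = max = 8 time units


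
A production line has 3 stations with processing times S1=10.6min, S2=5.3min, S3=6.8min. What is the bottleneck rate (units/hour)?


Bottleneck = longest station time
Station times: [10.6, 5.3, 6.8]
Max = 10.6 min
Rate = 60 / 10.6
= 5.66 units/hour (bottleneck: 10.6min)


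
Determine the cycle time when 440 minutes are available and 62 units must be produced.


Cycle time = available time / demand
= 440 / 62
= 7.10 min/unit


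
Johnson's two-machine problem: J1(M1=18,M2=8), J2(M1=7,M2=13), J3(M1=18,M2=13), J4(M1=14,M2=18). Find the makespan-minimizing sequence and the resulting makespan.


Johnson's rule:
Group 1 (M1≤M2, sort by M1): ['J2', 'J4']
Group 2 (M1>M2, sort desc M2): ['J3', 'J1']
Sequence: J2 → J4 → J3 → J1
Makespan calculation:
  J2: M1 done=7, M2 done=20
  J4: M1 done=21, M2 done=39
  J3: M1 done=39, M2 done=52
  J1: M1 done=57, M2 done=65
= Sequence: J2 → J4 → J3 → J1, Makespan: 65


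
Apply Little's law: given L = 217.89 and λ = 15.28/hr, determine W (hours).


Little's law: L = λW → W = L / λ
= 217.89 / 15.28
= 14.26 hours


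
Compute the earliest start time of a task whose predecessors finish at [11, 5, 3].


ES = max of all predecessor completion times
Predecessors: [11, 5, 3]
ES = max(11, 5, 3)
= 11


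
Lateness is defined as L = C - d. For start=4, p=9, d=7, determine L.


Completion = 4 + 9 = 13
Lateness = C - d = 13 - 7
= 6


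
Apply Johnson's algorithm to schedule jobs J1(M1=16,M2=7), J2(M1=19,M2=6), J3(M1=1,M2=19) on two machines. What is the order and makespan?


Johnson's rule:
Group 1 (M1≤M2, sort by M1): ['J3']
Group 2 (M1>M2, sort desc M2): ['J1', 'J2']
Sequence: J3 → J1 → J2
Makespan calculation:
  J3: M1 done=1, M2 done=20
  J1: M1 done=17, M2 done=27
  J2: M1 done=36, M2 done=42
= Sequence: J3 → J1 → J2, Makespan: 42


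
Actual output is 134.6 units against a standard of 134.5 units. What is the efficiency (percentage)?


Efficiency = (actual / standard) × 100
= (134.6 / 134.5) × 100
= 100.1%


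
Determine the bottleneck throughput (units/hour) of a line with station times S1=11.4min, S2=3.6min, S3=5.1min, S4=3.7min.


Bottleneck = longest station time
Station times: [11.4, 3.6, 5.1, 3.7]
Max = 11.4 min
Rate = 60 / 11.4
= 5.26 units/hour (bottleneck: 11.4min)


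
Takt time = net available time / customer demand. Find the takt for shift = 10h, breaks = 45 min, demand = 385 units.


Available = 10×60 - 45 = 555 min
Takt time = 555 / 385
= 1.44 min/unit


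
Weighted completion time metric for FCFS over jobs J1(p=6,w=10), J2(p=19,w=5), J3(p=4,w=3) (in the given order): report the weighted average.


Completion times:
  J1: C=6, w×C=10×6=60
  J2: C=25, w×C=5×25=125
  J3: C=29, w×C=3×29=87
Sum w×C = 272
Sum w = 18
Weighted avg = 272/18
= 15.11


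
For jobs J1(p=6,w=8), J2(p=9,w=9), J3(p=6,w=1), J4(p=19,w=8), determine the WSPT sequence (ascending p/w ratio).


WSPT (Smith's rule): sort by p/w ascending
  J1: p/w = 6/8 = 0.750
  J2: p/w = 9/9 = 1.000
  J4: p/w = 19/8 = 2.375
  J3: p/w = 6/1 = 6.000
Order: J1 → J2 → J4 → J3


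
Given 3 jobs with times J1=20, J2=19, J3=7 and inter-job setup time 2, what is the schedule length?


Makespan = Σ processing + (n-1) × setup
= (20 + 19 + 7) + (3-1)×2
= 46 + 4
= 50 time units


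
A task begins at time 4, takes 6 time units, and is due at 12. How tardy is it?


Completion = start + processing = 4 + 6 = 10
Tardiness = max(0, C - d) = max(0, 10 - 12)
= max(0, -2)
= 0


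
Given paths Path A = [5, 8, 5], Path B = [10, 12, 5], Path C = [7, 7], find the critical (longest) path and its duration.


Path A: 5 + 8 + 5 = 18
Path B: 10 + 12 + 5 = 27
Path C: 7 + 7 = 14
Critical path = longest = max(18, 27, 14)
= 27 (Path B)


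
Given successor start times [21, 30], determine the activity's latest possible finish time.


LF = min of all successor start times
Successors start at: [21, 30]
LF = min(21, 30)
= 21


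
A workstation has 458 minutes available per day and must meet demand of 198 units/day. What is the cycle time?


Cycle time = available time / demand
= 458 / 198
= 2.31 min/unit


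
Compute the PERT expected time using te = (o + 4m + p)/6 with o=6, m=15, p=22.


te = (o + 4m + p) / 6
= (6 + 4×15 + 22) / 6
= (6 + 60 + 22) / 6
= 88 / 6
= 14.67


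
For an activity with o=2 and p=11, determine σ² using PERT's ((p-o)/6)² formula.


σ² = ((p - o) / 6)² = (p - o)² / 36
= (11 - 2)² / 36
= 9² / 36
= 81 / 36
= 2.2500


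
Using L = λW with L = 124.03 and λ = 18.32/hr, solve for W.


Little's law: L = λW → W = L / λ
= 124.03 / 18.32
= 6.77 hours


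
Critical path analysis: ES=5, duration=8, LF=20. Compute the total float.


EF = ES + duration = 5 + 8 = 13
LS = LF - duration = 20 - 8 = 12
Total Float = LF - EF = 20 - 13
(or LS - ES = 12 - 5)
= 7


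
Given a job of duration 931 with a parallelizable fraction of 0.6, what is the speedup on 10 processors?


Amdahl's law: T_p = T × ((1-p) + p/N)
= 931 × ((1-0.6) + 0.6/10)
= 931 × (0.40 + 0.0600)
= 931 × 0.4600
= 428.26
Speedup = 931/428.26
= 2.17×


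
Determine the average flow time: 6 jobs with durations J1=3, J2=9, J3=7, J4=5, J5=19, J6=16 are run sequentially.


Completion times:
  J1: completes at 3
  J2: completes at 12
  J3: completes at 19
  J4: completes at 24
  J5: completes at 43
  J6: completes at 59
Sum = 160
Average = 160/6
= 26.67


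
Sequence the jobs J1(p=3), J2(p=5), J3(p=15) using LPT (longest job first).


LPT: sort by longest processing time first
  J3: p=15
  J2: p=5
  J1: p=3
Order: J3 → J2 → J1


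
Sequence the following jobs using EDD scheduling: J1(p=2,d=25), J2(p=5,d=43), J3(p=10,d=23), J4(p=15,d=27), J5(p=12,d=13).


EDD: sort by earliest due date
  J5: d=13, p=12
  J3: d=23, p=10
  J1: d=25, p=2
  J4: d=27, p=15
  J2: d=43, p=5
Order: J5 → J3 → J1 → J4 → J2


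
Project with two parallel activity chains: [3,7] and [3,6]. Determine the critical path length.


Path A: 3 + 7 = 10
Path B: 3 + 6 = 9
Critical path = longest = max(10, 9)
= 10 (Path A)


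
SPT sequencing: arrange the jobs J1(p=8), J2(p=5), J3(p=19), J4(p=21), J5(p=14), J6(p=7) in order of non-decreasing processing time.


SPT: sort by shortest processing time
  J2: p=5
  J6: p=7
  J1: p=8
  J5: p=14
  J3: p=19
  J4: p=21
Order: J2 → J6 → J1 → J5 → J3 → J4


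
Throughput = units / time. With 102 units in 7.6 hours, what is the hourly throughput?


Throughput = units / time
= 102 / 7.6
= 13.4 units/hour


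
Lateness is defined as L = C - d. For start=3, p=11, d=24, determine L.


Completion = 3 + 11 = 14
Lateness = C - d = 14 - 24
= -10


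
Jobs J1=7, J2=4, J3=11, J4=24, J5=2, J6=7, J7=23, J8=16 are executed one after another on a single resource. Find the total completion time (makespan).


Sequential makespan: sum all processing times
= 7 + 4 + 11 + 24 + 2 + 7 + 23 + 16
= 94 time units


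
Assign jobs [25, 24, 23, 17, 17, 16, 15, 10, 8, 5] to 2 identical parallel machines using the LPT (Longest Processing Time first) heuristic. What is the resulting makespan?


Jobs (LPT sorted): [25, 24, 23, 17, 17, 16, 15, 10, 8, 5]
Machines: 2
  J=25 → Machine 1 (load: 0+25=25)
  J=24 → Machine 2 (load: 0+24=24)
  J=23 → Machine 2 (load: 24+23=47)
  J=17 → Machine 1 (load: 25+17=42)
  J=17 → Machine 1 (load: 42+17=59)
  J=16 → Machine 2 (load: 47+16=63)
  J=15 → Machine 1 (load: 59+15=74)
  J=10 → Machine 2 (load: 63+10=73)
  J=8 → Machine 2 (load: 73+8=81)
  J=5 → Machine 1 (load: 74+5=79)
Machine loads: [79, 81]
Makespan = max = 81 time units


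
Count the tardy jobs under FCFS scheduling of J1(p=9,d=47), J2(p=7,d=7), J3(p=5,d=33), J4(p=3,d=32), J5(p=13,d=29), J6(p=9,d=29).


Completion vs due date:
  J1: C=9, d=47 → on time
  J2: C=16, d=7 → TARDY
  J3: C=21, d=33 → on time
  J4: C=24, d=32 → on time
  J5: C=37, d=29 → TARDY
  J6: C=46, d=29 → TARDY
Tardy jobs: J2, J5, J6
Count = 3


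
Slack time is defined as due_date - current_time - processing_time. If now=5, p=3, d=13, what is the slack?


Slack = due - current_time - processing
= 13 - 5 - 3
= 5


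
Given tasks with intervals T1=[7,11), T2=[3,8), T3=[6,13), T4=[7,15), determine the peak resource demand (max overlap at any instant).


Check each time point for overlaps:
  t=7: 4 tasks active (T1, T2, T3, T4)
Max concurrent = 4


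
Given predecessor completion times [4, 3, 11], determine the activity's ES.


ES = max of all predecessor completion times
Predecessors: [4, 3, 11]
ES = max(4, 3, 11)
= 11


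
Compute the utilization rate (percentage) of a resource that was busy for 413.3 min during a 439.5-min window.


Utilization = busy / total × 100
= 413.3 / 439.5 × 100
= 94.0%


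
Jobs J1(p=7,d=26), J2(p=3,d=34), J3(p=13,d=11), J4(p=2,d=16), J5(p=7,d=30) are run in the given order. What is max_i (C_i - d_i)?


Lateness per job (L = C - d):
  J1: C=7, d=26, L=-19
  J2: C=10, d=34, L=-24
  J3: C=23, d=11, L=12
  J4: C=25, d=16, L=9
  J5: C=32, d=30, L=2
Lmax = max(-19, -24, 12, 9, 2)
= 12


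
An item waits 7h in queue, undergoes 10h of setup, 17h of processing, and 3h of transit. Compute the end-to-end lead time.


Lead time = queue + setup + processing + transit
= 7 + 10 + 17 + 3
= 37 hours


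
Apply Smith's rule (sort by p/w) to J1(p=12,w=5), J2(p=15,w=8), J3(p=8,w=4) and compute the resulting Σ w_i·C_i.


WSPT order (by p/w): J2 → J3 → J1
  J2: C=15, w·C=8×15=120
  J3: C=23, w·C=4×23=92
  J1: C=35, w·C=5×35=175
Σ w·C = 387
= 387


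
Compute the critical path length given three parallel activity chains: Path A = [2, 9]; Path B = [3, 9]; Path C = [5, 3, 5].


Path A: 2 + 9 = 11
Path B: 3 + 9 = 12
Path C: 5 + 3 + 5 = 13
Critical path = longest = max(11, 12, 13)
= 13 (Path C)


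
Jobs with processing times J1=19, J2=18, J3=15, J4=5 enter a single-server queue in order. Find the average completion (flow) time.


Completion times:
  J1: completes at 19
  J2: completes at 37
  J3: completes at 52
  J4: completes at 57
Sum = 165
Average = 165/4
= 41.25


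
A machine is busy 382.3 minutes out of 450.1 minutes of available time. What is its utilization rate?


Utilization = busy / total × 100
= 382.3 / 450.1 × 100
= 84.9%


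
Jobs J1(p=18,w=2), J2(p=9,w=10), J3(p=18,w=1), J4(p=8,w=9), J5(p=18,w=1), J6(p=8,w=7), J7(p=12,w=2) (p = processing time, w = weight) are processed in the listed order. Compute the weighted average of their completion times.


Completion times:
  J1: C=18, w×C=2×18=36
  J2: C=27, w×C=10×27=270
  J3: C=45, w×C=1×45=45
  J4: C=53, w×C=9×53=477
  J5: C=71, w×C=1×71=71
  J6: C=79, w×C=7×79=553
  J7: C=91, w×C=2×91=182
Sum w×C = 1634
Sum w = 32
Weighted avg = 1634/32
= 51.06


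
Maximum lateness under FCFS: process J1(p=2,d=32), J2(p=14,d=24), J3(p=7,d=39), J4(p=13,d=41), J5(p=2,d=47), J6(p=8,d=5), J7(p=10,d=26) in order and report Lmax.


Lateness per job (L = C - d):
  J1: C=2, d=32, L=-30
  J2: C=16, d=24, L=-8
  J3: C=23, d=39, L=-16
  J4: C=36, d=41, L=-5
  J5: C=38, d=47, L=-9
  J6: C=46, d=5, L=41
  J7: C=56, d=26, L=30
Lmax = max(-30, -8, -16, -5, -9, 41, 30)
= 41


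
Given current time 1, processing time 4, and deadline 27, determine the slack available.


Slack = due - current_time - processing
= 27 - 1 - 4
= 22


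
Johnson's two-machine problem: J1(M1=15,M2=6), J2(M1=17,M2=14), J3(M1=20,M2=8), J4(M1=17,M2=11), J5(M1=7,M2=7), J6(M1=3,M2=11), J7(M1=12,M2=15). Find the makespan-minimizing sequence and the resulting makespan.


Johnson's rule:
Group 1 (M1≤M2, sort by M1): ['J6', 'J5', 'J7']
Group 2 (M1>M2, sort desc M2): ['J2', 'J4', 'J3', 'J1']
Sequence: J6 → J5 → J7 → J2 → J4 → J3 → J1
Makespan calculation:
  J6: M1 done=3, M2 done=14
  J5: M1 done=10, M2 done=21
  J7: M1 done=22, M2 done=37
  J2: M1 done=39, M2 done=53
  J4: M1 done=56, M2 done=67
  J3: M1 done=76, M2 done=84
  J1: M1 done=91, M2 done=97
= Sequence: J6 → J5 → J7 → J2 → J4 → J3 → J1, Makespan: 97


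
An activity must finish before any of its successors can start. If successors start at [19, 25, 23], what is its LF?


LF = min of all successor start times
Successors start at: [19, 25, 23]
LF = min(19, 25, 23)
= 19


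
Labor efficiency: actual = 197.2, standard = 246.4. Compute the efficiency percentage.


Efficiency = (actual / standard) × 100
= (197.2 / 246.4) × 100
= 80.0%


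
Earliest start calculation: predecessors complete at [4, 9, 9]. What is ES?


ES = max of all predecessor completion times
Predecessors: [4, 9, 9]
ES = max(4, 9, 9)
= 9


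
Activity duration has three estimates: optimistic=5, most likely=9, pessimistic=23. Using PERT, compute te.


te = (o + 4m + p) / 6
= (5 + 4×9 + 23) / 6
= (5 + 36 + 23) / 6
= 64 / 6
= 10.67


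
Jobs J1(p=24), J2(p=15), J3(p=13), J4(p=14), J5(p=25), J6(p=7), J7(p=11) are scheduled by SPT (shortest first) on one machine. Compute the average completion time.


SPT order: J6 → J7 → J3 → J4 → J2 → J1 → J5
Completion times:
  J6: C=7
  J7: C=18
  J3: C=31
  J4: C=45
  J2: C=60
  J1: C=84
  J5: C=109
Sum = 354, n = 7
Mean flow = 354/7
= 50.57


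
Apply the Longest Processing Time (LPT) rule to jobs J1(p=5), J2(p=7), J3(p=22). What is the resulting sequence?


LPT: sort by longest processing time first
  J3: p=22
  J2: p=7
  J1: p=5
Order: J3 → J2 → J1


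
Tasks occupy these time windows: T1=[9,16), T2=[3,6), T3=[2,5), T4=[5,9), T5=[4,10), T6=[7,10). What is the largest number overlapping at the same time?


Check each time point for overlaps:
  t=4: 3 tasks active (T2, T3, T5)
Max concurrent = 3


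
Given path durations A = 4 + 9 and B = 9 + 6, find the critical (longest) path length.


Path A: 4 + 9 = 13
Path B: 9 + 6 = 15
Critical path = longest = max(13, 15)
= 15 (Path B)


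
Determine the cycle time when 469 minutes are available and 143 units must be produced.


Cycle time = available time / demand
= 469 / 143
= 3.28 min/unit


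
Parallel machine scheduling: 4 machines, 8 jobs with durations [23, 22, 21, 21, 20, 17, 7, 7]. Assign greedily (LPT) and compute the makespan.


Jobs (LPT sorted): [23, 22, 21, 21, 20, 17, 7, 7]
Machines: 4
  J=23 → Machine 1 (load: 0+23=23)
  J=22 → Machine 2 (load: 0+22=22)
  J=21 → Machine 3 (load: 0+21=21)
  J=21 → Machine 4 (load: 0+21=21)
  J=20 → Machine 3 (load: 21+20=41)
  J=17 → Machine 4 (load: 21+17=38)
  J=7 → Machine 2 (load: 22+7=29)
  J=7 → Machine 1 (load: 23+7=30)
Machine loads: [30, 29, 41, 38]
Makespan = max = 41 time units


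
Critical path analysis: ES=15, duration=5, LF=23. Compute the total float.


EF = ES + duration = 15 + 5 = 20
LS = LF - duration = 23 - 5 = 18
Total Float = LF - EF = 23 - 20
(or LS - ES = 18 - 15)
= 3


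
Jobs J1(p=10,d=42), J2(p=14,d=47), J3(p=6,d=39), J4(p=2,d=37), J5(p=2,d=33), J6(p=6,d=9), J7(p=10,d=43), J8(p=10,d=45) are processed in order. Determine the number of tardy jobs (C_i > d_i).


Completion vs due date:
  J1: C=10, d=42 → on time
  J2: C=24, d=47 → on time
  J3: C=30, d=39 → on time
  J4: C=32, d=37 → on time
  J5: C=34, d=33 → TARDY
  J6: C=40, d=9 → TARDY
  J7: C=50, d=43 → TARDY
  J8: C=60, d=45 → TARDY
Tardy jobs: J5, J6, J7, J8
Count = 4


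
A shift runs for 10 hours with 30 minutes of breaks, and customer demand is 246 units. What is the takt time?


Available = 10×60 - 30 = 570 min
Takt time = 570 / 246
= 2.32 min/unit


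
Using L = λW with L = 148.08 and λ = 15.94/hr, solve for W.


Little's law: L = λW → W = L / λ
= 148.08 / 15.94
= 9.29 hours


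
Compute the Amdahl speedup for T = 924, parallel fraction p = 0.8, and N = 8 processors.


Amdahl's law: T_p = T × ((1-p) + p/N)
= 924 × ((1-0.8) + 0.8/8)
= 924 × (0.20 + 0.1000)
= 924 × 0.3000
= 277.20
Speedup = 924/277.20
= 3.33×


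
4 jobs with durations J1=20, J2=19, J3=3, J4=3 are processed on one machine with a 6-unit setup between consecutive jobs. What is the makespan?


Makespan = Σ processing + (n-1) × setup
= (20 + 19 + 3 + 3) + (4-1)×6
= 45 + 18
= 63 time units


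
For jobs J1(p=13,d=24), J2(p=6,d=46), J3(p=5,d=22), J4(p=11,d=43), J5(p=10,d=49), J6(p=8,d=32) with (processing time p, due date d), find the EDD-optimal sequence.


EDD: sort by earliest due date
  J3: d=22, p=5
  J1: d=24, p=13
  J6: d=32, p=8
  J4: d=43, p=11
  J2: d=46, p=6
  J5: d=49, p=10
Order: J3 → J1 → J6 → J4 → J2 → J5


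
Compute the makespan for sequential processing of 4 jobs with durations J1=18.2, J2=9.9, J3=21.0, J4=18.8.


Sequential makespan: sum all processing times
= 18.2 + 9.9 + 21.0 + 18.8
= 67.9 time units


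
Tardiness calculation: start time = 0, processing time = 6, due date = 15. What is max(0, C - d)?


Completion = start + processing = 0 + 6 = 6
Tardiness = max(0, C - d) = max(0, 6 - 15)
= max(0, -9)
= 0


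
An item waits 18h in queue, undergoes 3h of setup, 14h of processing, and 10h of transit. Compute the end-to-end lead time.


Lead time = queue + setup + processing + transit
= 18 + 3 + 14 + 10
= 45 hours


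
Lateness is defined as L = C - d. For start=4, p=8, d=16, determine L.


Completion = 4 + 8 = 12
Lateness = C - d = 12 - 16
= -4


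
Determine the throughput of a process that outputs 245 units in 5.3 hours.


Throughput = units / time
= 245 / 5.3
= 46.2 units/hour


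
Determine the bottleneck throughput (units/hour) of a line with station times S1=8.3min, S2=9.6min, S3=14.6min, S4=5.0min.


Bottleneck = longest station time
Station times: [8.3, 9.6, 14.6, 5.0]
Max = 14.6 min
Rate = 60 / 14.6
= 4.11 units/hour (bottleneck: 14.6min)


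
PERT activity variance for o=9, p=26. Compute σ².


σ² = ((p - o) / 6)² = (p - o)² / 36
= (26 - 9)² / 36
= 17² / 36
= 289 / 36
= 8.0278


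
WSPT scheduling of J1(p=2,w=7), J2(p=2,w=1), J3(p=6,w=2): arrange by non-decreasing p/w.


WSPT (Smith's rule): sort by p/w ascending
  J1: p/w = 2/7 = 0.286
  J2: p/w = 2/1 = 2.000
  J3: p/w = 6/2 = 3.000
Order: J1 → J2 → J3


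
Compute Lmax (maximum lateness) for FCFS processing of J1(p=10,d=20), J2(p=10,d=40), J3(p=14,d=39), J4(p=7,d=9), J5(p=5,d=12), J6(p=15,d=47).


Lateness per job (L = C - d):
  J1: C=10, d=20, L=-10
  J2: C=20, d=40, L=-20
  J3: C=34, d=39, L=-5
  J4: C=41, d=9, L=32
  J5: C=46, d=12, L=34
  J6: C=61, d=47, L=14
Lmax = max(-10, -20, -5, 32, 34, 14)
= 34


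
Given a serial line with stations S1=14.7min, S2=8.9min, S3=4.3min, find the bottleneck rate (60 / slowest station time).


Bottleneck = longest station time
Station times: [14.7, 8.9, 4.3]
Max = 14.7 min
Rate = 60 / 14.7
= 4.08 units/hour (bottleneck: 14.7min)


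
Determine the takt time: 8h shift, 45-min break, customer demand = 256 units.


Available = 8×60 - 45 = 435 min
Takt time = 435 / 256
= 1.70 min/unit


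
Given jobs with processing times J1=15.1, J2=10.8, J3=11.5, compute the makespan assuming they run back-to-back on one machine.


Sequential makespan: sum all processing times
= 15.1 + 10.8 + 11.5
= 37.4 time units


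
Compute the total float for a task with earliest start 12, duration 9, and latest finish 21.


EF = ES + duration = 12 + 9 = 21
LS = LF - duration = 21 - 9 = 12
Total Float = LF - EF = 21 - 21
(or LS - ES = 12 - 12)
= 0


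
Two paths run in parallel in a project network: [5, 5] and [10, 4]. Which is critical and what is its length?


Path A: 5 + 5 = 10
Path B: 10 + 4 = 14
Critical path = longest = max(10, 14)
= 14 (Path B)


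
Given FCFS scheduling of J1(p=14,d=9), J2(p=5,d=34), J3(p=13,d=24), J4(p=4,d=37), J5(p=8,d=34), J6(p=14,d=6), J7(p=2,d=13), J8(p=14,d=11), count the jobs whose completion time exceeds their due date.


Completion vs due date:
  J1: C=14, d=9 → TARDY
  J2: C=19, d=34 → on time
  J3: C=32, d=24 → TARDY
  J4: C=36, d=37 → on time
  J5: C=44, d=34 → TARDY
  J6: C=58, d=6 → TARDY
  J7: C=60, d=13 → TARDY
  J8: C=74, d=11 → TARDY
Tardy jobs: J1, J3, J5, J6, J7, J8
Count = 6


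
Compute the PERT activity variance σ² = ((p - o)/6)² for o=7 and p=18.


σ² = ((p - o) / 6)² = (p - o)² / 36
= (18 - 7)² / 36
= 11² / 36
= 121 / 36
= 3.3611


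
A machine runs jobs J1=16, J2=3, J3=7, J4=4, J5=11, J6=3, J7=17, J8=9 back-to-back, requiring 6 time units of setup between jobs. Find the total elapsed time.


Makespan = Σ processing + (n-1) × setup
= (16 + 3 + 7 + 4 + 11 + 3 + 17 + 9) + (8-1)×6
= 70 + 42
= 112 time units


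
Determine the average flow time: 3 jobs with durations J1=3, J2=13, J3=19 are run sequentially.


Completion times:
  J1: completes at 3
  J2: completes at 16
  J3: completes at 35
Sum = 54
Average = 54/3
= 18.00


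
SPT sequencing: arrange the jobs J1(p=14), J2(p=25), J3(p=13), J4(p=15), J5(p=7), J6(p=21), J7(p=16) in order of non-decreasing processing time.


SPT: sort by shortest processing time
  J5: p=7
  J3: p=13
  J1: p=14
  J4: p=15
  J7: p=16
  J6: p=21
  J2: p=25
Order: J5 → J3 → J1 → J4 → J7 → J6 → J2


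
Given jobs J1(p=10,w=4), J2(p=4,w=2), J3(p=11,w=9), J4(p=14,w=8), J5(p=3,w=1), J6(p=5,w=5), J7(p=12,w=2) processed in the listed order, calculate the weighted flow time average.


Completion times:
  J1: C=10, w×C=4×10=40
  J2: C=14, w×C=2×14=28
  J3: C=25, w×C=9×25=225
  J4: C=39, w×C=8×39=312
  J5: C=42, w×C=1×42=42
  J6: C=47, w×C=5×47=235
  J7: C=59, w×C=2×59=118
Sum w×C = 1000
Sum w = 31
Weighted avg = 1000/31
= 32.26


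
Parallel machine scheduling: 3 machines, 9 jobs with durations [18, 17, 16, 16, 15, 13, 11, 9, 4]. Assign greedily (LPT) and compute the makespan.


Jobs (LPT sorted): [18, 17, 16, 16, 15, 13, 11, 9, 4]
Machines: 3
  J=18 → Machine 1 (load: 0+18=18)
  J=17 → Machine 2 (load: 0+17=17)
  J=16 → Machine 3 (load: 0+16=16)
  J=16 → Machine 3 (load: 16+16=32)
  J=15 → Machine 2 (load: 17+15=32)
  J=13 → Machine 1 (load: 18+13=31)
  J=11 → Machine 1 (load: 31+11=42)
  J=9 → Machine 2 (load: 32+9=41)
  J=4 → Machine 3 (load: 32+4=36)
Machine loads: [42, 41, 36]
Makespan = max = 42 time units
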